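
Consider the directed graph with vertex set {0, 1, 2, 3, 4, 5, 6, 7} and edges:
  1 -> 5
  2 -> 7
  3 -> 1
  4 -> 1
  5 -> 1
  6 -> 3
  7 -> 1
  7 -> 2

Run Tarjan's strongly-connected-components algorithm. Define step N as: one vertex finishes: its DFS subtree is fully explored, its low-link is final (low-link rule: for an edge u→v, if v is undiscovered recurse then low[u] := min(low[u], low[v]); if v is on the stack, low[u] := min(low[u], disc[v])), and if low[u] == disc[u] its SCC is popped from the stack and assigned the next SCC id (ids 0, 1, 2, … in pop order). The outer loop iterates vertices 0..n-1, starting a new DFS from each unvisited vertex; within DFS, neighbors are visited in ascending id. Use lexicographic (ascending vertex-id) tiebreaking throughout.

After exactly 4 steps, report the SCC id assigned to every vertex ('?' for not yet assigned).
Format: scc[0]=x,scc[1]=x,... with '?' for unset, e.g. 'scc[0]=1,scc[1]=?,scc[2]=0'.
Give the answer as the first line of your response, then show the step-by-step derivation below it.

scc[0]=0,scc[1]=1,scc[2]=?,scc[3]=?,scc[4]=?,scc[5]=1,scc[6]=?,scc[7]=?

step 1: low=(low[0]=0,low[1]=?,low[2]=?,low[3]=?,low[4]=?,low[5]=?,low[6]=?,low[7]=?); scc=(scc[0]=0,scc[1]=?,scc[2]=?,scc[3]=?,scc[4]=?,scc[5]=?,scc[6]=?,scc[7]=?)
step 2: low=(low[0]=0,low[1]=1,low[2]=?,low[3]=?,low[4]=?,low[5]=1,low[6]=?,low[7]=?); scc=(scc[0]=0,scc[1]=?,scc[2]=?,scc[3]=?,scc[4]=?,scc[5]=?,scc[6]=?,scc[7]=?)
step 3: low=(low[0]=0,low[1]=1,low[2]=?,low[3]=?,low[4]=?,low[5]=1,low[6]=?,low[7]=?); scc=(scc[0]=0,scc[1]=1,scc[2]=?,scc[3]=?,scc[4]=?,scc[5]=1,scc[6]=?,scc[7]=?)
step 4: low=(low[0]=0,low[1]=1,low[2]=3,low[3]=?,low[4]=?,low[5]=1,low[6]=?,low[7]=3); scc=(scc[0]=0,scc[1]=1,scc[2]=?,scc[3]=?,scc[4]=?,scc[5]=1,scc[6]=?,scc[7]=?)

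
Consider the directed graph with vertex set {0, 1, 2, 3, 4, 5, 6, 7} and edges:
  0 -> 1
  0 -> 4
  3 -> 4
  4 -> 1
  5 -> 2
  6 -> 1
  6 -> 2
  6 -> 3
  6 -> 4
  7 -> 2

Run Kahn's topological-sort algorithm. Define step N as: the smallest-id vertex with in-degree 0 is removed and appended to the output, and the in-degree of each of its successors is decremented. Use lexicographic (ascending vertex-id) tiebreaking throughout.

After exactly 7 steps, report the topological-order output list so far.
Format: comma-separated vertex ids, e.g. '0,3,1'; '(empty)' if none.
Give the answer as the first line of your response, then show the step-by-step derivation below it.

0,5,6,3,4,1,7

step 1: output 0; order=[0]; indeg=(0,2,3,1,2,0,0,0)
step 2: output 5; order=[0,5]; indeg=(0,2,2,1,2,0,0,0)
step 3: output 6; order=[0,5,6]; indeg=(0,1,1,0,1,0,0,0)
step 4: output 3; order=[0,5,6,3]; indeg=(0,1,1,0,0,0,0,0)
step 5: output 4; order=[0,5,6,3,4]; indeg=(0,0,1,0,0,0,0,0)
step 6: output 1; order=[0,5,6,3,4,1]; indeg=(0,0,1,0,0,0,0,0)
step 7: output 7; order=[0,5,6,3,4,1,7]; indeg=(0,0,0,0,0,0,0,0)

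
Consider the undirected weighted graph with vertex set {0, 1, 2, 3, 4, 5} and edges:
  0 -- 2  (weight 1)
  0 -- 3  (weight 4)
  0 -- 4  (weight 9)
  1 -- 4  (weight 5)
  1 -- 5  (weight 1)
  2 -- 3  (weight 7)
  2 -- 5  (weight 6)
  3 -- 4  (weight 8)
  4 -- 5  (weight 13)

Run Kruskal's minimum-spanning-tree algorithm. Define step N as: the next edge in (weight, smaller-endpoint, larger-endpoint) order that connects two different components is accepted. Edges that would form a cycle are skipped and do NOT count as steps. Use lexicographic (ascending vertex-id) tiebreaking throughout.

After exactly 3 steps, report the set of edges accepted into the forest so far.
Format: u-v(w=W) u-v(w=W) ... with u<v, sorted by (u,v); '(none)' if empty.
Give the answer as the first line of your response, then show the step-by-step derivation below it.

0-2(w=1) 0-3(w=4) 1-5(w=1)

step 1: add edge 0-2 (w=1); MST = {0-2(w=1)}
step 2: add edge 1-5 (w=1); MST = {0-2(w=1) 1-5(w=1)}
step 3: add edge 0-3 (w=4); MST = {0-2(w=1) 0-3(w=4) 1-5(w=1)}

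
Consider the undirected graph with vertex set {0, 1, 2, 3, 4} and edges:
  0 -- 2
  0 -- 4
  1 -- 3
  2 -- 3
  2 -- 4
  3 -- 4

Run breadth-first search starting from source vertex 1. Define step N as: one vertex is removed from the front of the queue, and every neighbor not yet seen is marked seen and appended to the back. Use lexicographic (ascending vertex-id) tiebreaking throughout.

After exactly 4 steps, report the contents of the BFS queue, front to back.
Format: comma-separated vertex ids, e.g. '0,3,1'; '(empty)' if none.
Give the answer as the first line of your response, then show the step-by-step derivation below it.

0

step 1: dequeue 1; queue=[3]; order=1
step 2: dequeue 3; queue=[2,4]; order=1,3
step 3: dequeue 2; queue=[4,0]; order=1,3,2
step 4: dequeue 4; queue=[0]; order=1,3,2,4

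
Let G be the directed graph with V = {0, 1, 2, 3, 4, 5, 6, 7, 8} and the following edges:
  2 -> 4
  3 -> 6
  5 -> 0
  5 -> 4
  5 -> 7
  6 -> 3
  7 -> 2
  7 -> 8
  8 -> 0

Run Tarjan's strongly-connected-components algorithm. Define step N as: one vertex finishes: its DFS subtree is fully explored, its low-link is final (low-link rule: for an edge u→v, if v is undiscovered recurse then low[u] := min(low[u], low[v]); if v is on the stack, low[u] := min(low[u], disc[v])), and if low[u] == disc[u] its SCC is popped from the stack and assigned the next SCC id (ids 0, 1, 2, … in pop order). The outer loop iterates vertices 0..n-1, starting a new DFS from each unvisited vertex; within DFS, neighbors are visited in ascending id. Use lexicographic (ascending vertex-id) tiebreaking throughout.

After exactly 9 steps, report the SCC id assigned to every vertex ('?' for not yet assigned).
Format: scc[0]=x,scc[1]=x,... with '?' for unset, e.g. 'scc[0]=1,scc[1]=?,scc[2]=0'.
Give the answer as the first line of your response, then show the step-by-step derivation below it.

scc[0]=0,scc[1]=1,scc[2]=3,scc[3]=4,scc[4]=2,scc[5]=7,scc[6]=4,scc[7]=6,scc[8]=5

step 1: low=(low[0]=0,low[1]=?,low[2]=?,low[3]=?,low[4]=?,low[5]=?,low[6]=?,low[7]=?,low[8]=?); scc=(scc[0]=0,scc[1]=?,scc[2]=?,scc[3]=?,scc[4]=?,scc[5]=?,scc[6]=?,scc[7]=?,scc[8]=?)
step 2: low=(low[0]=0,low[1]=1,low[2]=?,low[3]=?,low[4]=?,low[5]=?,low[6]=?,low[7]=?,low[8]=?); scc=(scc[0]=0,scc[1]=1,scc[2]=?,scc[3]=?,scc[4]=?,scc[5]=?,scc[6]=?,scc[7]=?,scc[8]=?)
step 3: low=(low[0]=0,low[1]=1,low[2]=2,low[3]=?,low[4]=3,low[5]=?,low[6]=?,low[7]=?,low[8]=?); scc=(scc[0]=0,scc[1]=1,scc[2]=?,scc[3]=?,scc[4]=2,scc[5]=?,scc[6]=?,scc[7]=?,scc[8]=?)
step 4: low=(low[0]=0,low[1]=1,low[2]=2,low[3]=?,low[4]=3,low[5]=?,low[6]=?,low[7]=?,low[8]=?); scc=(scc[0]=0,scc[1]=1,scc[2]=3,scc[3]=?,scc[4]=2,scc[5]=?,scc[6]=?,scc[7]=?,scc[8]=?)
step 5: low=(low[0]=0,low[1]=1,low[2]=2,low[3]=4,low[4]=3,low[5]=?,low[6]=4,low[7]=?,low[8]=?); scc=(scc[0]=0,scc[1]=1,scc[2]=3,scc[3]=?,scc[4]=2,scc[5]=?,scc[6]=?,scc[7]=?,scc[8]=?)
step 6: low=(low[0]=0,low[1]=1,low[2]=2,low[3]=4,low[4]=3,low[5]=?,low[6]=4,low[7]=?,low[8]=?); scc=(scc[0]=0,scc[1]=1,scc[2]=3,scc[3]=4,scc[4]=2,scc[5]=?,scc[6]=4,scc[7]=?,scc[8]=?)
step 7: low=(low[0]=0,low[1]=1,low[2]=2,low[3]=4,low[4]=3,low[5]=6,low[6]=4,low[7]=7,low[8]=8); scc=(scc[0]=0,scc[1]=1,scc[2]=3,scc[3]=4,scc[4]=2,scc[5]=?,scc[6]=4,scc[7]=?,scc[8]=5)
step 8: low=(low[0]=0,low[1]=1,low[2]=2,low[3]=4,low[4]=3,low[5]=6,low[6]=4,low[7]=7,low[8]=8); scc=(scc[0]=0,scc[1]=1,scc[2]=3,scc[3]=4,scc[4]=2,scc[5]=?,scc[6]=4,scc[7]=6,scc[8]=5)
step 9: low=(low[0]=0,low[1]=1,low[2]=2,low[3]=4,low[4]=3,low[5]=6,low[6]=4,low[7]=7,low[8]=8); scc=(scc[0]=0,scc[1]=1,scc[2]=3,scc[3]=4,scc[4]=2,scc[5]=7,scc[6]=4,scc[7]=6,scc[8]=5)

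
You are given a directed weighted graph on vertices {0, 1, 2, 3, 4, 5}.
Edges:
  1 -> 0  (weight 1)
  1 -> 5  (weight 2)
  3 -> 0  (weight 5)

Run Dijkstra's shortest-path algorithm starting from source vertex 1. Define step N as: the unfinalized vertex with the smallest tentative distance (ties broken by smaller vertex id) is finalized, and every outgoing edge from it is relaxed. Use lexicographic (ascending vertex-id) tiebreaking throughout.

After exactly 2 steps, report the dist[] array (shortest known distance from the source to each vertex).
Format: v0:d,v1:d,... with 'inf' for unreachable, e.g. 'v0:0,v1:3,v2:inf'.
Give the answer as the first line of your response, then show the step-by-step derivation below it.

v0:1,v1:0,v2:inf,v3:inf,v4:inf,v5:2

step 1: dist = v0:1,v1:0,v2:inf,v3:inf,v4:inf,v5:2
step 2: dist = v0:1,v1:0,v2:inf,v3:inf,v4:inf,v5:2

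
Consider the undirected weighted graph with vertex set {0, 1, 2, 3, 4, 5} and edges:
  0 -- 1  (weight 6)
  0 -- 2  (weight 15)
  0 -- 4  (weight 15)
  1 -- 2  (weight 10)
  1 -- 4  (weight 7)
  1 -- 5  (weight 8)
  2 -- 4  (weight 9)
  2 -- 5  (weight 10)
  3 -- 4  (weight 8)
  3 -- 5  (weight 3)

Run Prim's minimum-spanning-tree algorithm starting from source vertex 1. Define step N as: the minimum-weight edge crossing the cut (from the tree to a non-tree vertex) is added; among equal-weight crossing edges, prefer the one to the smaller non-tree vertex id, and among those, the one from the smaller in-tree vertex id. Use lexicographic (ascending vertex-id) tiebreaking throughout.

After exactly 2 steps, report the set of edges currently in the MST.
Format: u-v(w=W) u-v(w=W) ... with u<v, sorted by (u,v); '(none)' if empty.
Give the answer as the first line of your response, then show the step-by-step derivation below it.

0-1(w=6) 1-4(w=7)

step 1: add edge 0-1 (w=6); MST = {0-1(w=6)}
step 2: add edge 1-4 (w=7); MST = {0-1(w=6) 1-4(w=7)}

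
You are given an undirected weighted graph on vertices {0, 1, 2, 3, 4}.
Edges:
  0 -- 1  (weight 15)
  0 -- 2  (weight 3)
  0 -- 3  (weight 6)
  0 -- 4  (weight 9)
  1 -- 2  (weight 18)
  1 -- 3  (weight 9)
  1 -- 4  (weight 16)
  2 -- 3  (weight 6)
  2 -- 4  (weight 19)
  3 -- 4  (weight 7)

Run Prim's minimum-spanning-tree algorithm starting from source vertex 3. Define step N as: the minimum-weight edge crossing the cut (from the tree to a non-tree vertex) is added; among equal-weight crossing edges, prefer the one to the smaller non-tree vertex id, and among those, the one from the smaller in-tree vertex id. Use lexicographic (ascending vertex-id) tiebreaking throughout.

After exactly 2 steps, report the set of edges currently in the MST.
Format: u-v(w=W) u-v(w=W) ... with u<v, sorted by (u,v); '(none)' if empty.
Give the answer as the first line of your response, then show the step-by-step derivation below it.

0-2(w=3) 0-3(w=6)

step 1: add edge 0-3 (w=6); MST = {0-3(w=6)}
step 2: add edge 0-2 (w=3); MST = {0-2(w=3) 0-3(w=6)}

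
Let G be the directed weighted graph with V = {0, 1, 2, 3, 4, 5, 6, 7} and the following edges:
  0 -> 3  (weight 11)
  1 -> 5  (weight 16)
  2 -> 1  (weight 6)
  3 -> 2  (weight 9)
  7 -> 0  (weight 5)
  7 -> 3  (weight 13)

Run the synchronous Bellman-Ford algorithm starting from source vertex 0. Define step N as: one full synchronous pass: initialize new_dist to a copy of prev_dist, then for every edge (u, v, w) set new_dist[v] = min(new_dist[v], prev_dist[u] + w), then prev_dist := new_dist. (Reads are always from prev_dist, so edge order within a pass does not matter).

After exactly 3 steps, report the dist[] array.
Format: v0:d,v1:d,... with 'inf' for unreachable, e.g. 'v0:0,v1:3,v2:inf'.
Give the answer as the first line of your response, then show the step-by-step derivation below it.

v0:0,v1:26,v2:20,v3:11,v4:inf,v5:inf,v6:inf,v7:inf

step 1: dist = v0:0,v1:inf,v2:inf,v3:11,v4:inf,v5:inf,v6:inf,v7:inf
step 2: dist = v0:0,v1:inf,v2:20,v3:11,v4:inf,v5:inf,v6:inf,v7:inf
step 3: dist = v0:0,v1:26,v2:20,v3:11,v4:inf,v5:inf,v6:inf,v7:inf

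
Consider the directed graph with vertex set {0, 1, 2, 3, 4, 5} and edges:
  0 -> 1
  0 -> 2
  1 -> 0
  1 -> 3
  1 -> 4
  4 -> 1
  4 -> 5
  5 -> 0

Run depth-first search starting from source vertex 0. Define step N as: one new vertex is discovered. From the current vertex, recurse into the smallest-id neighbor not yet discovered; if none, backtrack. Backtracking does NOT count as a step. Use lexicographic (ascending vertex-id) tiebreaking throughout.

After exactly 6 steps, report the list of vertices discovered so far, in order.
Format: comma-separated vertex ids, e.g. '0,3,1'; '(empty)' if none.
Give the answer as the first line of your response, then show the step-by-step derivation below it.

0,1,3,4,5,2

step 1: discover 0; path=0; order=0
step 2: discover 1; path=0>1; order=0,1
step 3: discover 3; path=0>1>3; order=0,1,3
step 4: discover 4; path=0>1>4; order=0,1,3,4
step 5: discover 5; path=0>1>4>5; order=0,1,3,4,5
step 6: discover 2; path=0>2; order=0,1,3,4,5,2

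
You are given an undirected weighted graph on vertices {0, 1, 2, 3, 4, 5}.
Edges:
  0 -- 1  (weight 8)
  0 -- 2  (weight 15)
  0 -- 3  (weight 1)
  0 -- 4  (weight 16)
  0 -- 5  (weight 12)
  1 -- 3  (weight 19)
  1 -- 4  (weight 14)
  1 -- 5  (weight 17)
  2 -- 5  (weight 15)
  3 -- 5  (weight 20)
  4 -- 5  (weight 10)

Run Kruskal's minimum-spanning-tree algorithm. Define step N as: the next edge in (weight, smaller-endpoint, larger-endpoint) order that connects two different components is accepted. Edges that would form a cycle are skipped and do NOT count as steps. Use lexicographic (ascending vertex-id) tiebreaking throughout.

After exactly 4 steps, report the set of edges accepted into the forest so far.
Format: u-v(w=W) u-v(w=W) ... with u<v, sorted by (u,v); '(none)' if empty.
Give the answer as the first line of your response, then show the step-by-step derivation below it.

0-1(w=8) 0-3(w=1) 0-5(w=12) 4-5(w=10)

step 1: add edge 0-3 (w=1); MST = {0-3(w=1)}
step 2: add edge 0-1 (w=8); MST = {0-1(w=8) 0-3(w=1)}
step 3: add edge 4-5 (w=10); MST = {0-1(w=8) 0-3(w=1) 4-5(w=10)}
step 4: add edge 0-5 (w=12); MST = {0-1(w=8) 0-3(w=1) 0-5(w=12) 4-5(w=10)}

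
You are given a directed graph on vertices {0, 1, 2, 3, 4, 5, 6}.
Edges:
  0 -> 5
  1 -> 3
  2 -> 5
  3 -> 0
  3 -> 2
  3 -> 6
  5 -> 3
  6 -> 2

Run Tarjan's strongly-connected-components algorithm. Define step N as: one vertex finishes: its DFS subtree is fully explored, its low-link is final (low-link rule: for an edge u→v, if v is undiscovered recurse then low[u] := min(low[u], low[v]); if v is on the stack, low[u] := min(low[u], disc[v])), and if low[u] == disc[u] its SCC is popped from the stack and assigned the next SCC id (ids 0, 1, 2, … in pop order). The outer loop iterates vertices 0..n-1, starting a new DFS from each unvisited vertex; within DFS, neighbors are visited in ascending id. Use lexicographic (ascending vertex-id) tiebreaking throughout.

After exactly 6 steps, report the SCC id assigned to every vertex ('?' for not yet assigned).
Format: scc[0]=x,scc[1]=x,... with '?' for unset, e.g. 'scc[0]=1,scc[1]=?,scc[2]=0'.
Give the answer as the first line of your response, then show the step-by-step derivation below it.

scc[0]=0,scc[1]=1,scc[2]=0,scc[3]=0,scc[4]=?,scc[5]=0,scc[6]=0

step 1: low=(low[0]=0,low[1]=?,low[2]=1,low[3]=0,low[4]=?,low[5]=1,low[6]=?); scc=(scc[0]=?,scc[1]=?,scc[2]=?,scc[3]=?,scc[4]=?,scc[5]=?,scc[6]=?)
step 2: low=(low[0]=0,low[1]=?,low[2]=1,low[3]=0,low[4]=?,low[5]=1,low[6]=3); scc=(scc[0]=?,scc[1]=?,scc[2]=?,scc[3]=?,scc[4]=?,scc[5]=?,scc[6]=?)
step 3: low=(low[0]=0,low[1]=?,low[2]=1,low[3]=0,low[4]=?,low[5]=1,low[6]=3); scc=(scc[0]=?,scc[1]=?,scc[2]=?,scc[3]=?,scc[4]=?,scc[5]=?,scc[6]=?)
step 4: low=(low[0]=0,low[1]=?,low[2]=1,low[3]=0,low[4]=?,low[5]=0,low[6]=3); scc=(scc[0]=?,scc[1]=?,scc[2]=?,scc[3]=?,scc[4]=?,scc[5]=?,scc[6]=?)
step 5: low=(low[0]=0,low[1]=?,low[2]=1,low[3]=0,low[4]=?,low[5]=0,low[6]=3); scc=(scc[0]=0,scc[1]=?,scc[2]=0,scc[3]=0,scc[4]=?,scc[5]=0,scc[6]=0)
step 6: low=(low[0]=0,low[1]=5,low[2]=1,low[3]=0,low[4]=?,low[5]=0,low[6]=3); scc=(scc[0]=0,scc[1]=1,scc[2]=0,scc[3]=0,scc[4]=?,scc[5]=0,scc[6]=0)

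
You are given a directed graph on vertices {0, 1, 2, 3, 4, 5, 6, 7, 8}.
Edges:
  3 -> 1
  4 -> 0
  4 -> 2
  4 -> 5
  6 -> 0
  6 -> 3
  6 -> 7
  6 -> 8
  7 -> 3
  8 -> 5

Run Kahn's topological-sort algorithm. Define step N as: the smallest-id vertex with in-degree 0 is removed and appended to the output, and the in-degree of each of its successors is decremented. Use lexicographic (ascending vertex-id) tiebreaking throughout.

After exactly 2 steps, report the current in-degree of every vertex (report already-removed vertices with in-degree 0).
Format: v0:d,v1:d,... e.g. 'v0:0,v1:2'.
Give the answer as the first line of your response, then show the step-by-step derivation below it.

v0:1,v1:1,v2:0,v3:2,v4:0,v5:1,v6:0,v7:1,v8:1

step 1: output 4; order=[4]; indeg=(1,1,0,2,0,1,0,1,1)
step 2: output 2; order=[4,2]; indeg=(1,1,0,2,0,1,0,1,1)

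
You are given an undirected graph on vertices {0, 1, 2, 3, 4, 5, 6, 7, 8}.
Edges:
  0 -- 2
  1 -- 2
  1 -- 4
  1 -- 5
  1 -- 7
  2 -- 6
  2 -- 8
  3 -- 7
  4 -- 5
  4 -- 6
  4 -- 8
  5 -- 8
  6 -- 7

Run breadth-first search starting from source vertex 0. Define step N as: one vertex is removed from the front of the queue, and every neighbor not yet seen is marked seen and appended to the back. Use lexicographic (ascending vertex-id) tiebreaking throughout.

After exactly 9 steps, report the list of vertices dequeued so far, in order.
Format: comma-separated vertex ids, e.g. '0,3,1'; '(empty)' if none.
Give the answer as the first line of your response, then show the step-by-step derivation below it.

0,2,1,6,8,4,5,7,3

step 1: dequeue 0; queue=[2]; order=0
step 2: dequeue 2; queue=[1,6,8]; order=0,2
step 3: dequeue 1; queue=[6,8,4,5,7]; order=0,2,1
step 4: dequeue 6; queue=[8,4,5,7]; order=0,2,1,6
step 5: dequeue 8; queue=[4,5,7]; order=0,2,1,6,8
step 6: dequeue 4; queue=[5,7]; order=0,2,1,6,8,4
step 7: dequeue 5; queue=[7]; order=0,2,1,6,8,4,5
step 8: dequeue 7; queue=[3]; order=0,2,1,6,8,4,5,7
step 9: dequeue 3; queue=[(empty)]; order=0,2,1,6,8,4,5,7,3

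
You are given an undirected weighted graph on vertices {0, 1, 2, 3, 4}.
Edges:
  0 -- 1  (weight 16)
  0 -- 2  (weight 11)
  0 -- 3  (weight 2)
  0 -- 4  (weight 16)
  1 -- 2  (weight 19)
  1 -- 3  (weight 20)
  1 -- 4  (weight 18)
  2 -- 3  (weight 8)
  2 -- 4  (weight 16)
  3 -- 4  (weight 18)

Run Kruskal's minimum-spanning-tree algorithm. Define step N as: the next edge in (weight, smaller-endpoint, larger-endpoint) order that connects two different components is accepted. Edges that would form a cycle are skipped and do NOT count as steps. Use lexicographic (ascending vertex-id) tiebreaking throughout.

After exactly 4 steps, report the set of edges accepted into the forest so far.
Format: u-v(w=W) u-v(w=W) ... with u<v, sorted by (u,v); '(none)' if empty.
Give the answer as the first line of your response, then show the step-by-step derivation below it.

0-1(w=16) 0-3(w=2) 0-4(w=16) 2-3(w=8)

step 1: add edge 0-3 (w=2); MST = {0-3(w=2)}
step 2: add edge 2-3 (w=8); MST = {0-3(w=2) 2-3(w=8)}
step 3: add edge 0-1 (w=16); MST = {0-1(w=16) 0-3(w=2) 2-3(w=8)}
step 4: add edge 0-4 (w=16); MST = {0-1(w=16) 0-3(w=2) 0-4(w=16) 2-3(w=8)}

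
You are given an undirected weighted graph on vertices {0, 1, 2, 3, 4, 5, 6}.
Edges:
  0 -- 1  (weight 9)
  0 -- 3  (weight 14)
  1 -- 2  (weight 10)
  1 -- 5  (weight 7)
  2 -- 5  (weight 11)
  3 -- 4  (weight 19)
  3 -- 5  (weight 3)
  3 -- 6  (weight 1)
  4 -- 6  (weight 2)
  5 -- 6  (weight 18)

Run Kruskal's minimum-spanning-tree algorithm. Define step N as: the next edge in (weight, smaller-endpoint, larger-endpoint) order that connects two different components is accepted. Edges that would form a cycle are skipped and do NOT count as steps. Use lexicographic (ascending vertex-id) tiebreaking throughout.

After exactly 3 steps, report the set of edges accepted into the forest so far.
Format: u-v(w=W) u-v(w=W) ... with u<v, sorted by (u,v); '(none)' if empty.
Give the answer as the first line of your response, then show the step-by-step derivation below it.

3-5(w=3) 3-6(w=1) 4-6(w=2)

step 1: add edge 3-6 (w=1); MST = {3-6(w=1)}
step 2: add edge 4-6 (w=2); MST = {3-6(w=1) 4-6(w=2)}
step 3: add edge 3-5 (w=3); MST = {3-5(w=3) 3-6(w=1) 4-6(w=2)}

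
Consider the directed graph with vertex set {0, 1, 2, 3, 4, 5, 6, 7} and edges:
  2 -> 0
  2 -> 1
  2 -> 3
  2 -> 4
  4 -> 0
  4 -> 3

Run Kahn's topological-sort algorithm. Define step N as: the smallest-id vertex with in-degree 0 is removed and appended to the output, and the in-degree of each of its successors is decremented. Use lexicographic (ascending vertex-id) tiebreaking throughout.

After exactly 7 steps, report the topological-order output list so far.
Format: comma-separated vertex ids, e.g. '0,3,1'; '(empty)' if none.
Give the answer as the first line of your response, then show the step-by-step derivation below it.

2,1,4,0,3,5,6

step 1: output 2; order=[2]; indeg=(1,0,0,1,0,0,0,0)
step 2: output 1; order=[2,1]; indeg=(1,0,0,1,0,0,0,0)
step 3: output 4; order=[2,1,4]; indeg=(0,0,0,0,0,0,0,0)
step 4: output 0; order=[2,1,4,0]; indeg=(0,0,0,0,0,0,0,0)
step 5: output 3; order=[2,1,4,0,3]; indeg=(0,0,0,0,0,0,0,0)
step 6: output 5; order=[2,1,4,0,3,5]; indeg=(0,0,0,0,0,0,0,0)
step 7: output 6; order=[2,1,4,0,3,5,6]; indeg=(0,0,0,0,0,0,0,0)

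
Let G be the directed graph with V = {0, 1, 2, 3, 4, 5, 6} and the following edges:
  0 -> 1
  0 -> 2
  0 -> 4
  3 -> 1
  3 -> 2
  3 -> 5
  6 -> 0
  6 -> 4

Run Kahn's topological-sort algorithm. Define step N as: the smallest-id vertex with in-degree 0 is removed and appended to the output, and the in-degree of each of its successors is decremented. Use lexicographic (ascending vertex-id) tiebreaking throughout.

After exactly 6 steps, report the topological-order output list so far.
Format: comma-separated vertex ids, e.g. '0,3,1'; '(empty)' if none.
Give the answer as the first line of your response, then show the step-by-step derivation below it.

3,5,6,0,1,2

step 1: output 3; order=[3]; indeg=(1,1,1,0,2,0,0)
step 2: output 5; order=[3,5]; indeg=(1,1,1,0,2,0,0)
step 3: output 6; order=[3,5,6]; indeg=(0,1,1,0,1,0,0)
step 4: output 0; order=[3,5,6,0]; indeg=(0,0,0,0,0,0,0)
step 5: output 1; order=[3,5,6,0,1]; indeg=(0,0,0,0,0,0,0)
step 6: output 2; order=[3,5,6,0,1,2]; indeg=(0,0,0,0,0,0,0)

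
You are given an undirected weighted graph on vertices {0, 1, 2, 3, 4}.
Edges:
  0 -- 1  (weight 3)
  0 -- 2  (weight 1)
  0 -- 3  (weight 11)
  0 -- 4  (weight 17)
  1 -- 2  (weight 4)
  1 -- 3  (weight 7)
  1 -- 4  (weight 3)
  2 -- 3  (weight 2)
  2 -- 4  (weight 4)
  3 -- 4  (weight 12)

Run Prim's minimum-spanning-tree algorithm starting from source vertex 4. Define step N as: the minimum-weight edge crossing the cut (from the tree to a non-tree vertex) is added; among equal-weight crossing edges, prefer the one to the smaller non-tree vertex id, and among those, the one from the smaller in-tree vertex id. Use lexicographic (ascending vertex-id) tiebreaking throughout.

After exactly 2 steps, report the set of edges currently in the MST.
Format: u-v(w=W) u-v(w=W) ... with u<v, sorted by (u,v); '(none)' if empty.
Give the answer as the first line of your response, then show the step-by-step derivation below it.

0-1(w=3) 1-4(w=3)

step 1: add edge 1-4 (w=3); MST = {1-4(w=3)}
step 2: add edge 0-1 (w=3); MST = {0-1(w=3) 1-4(w=3)}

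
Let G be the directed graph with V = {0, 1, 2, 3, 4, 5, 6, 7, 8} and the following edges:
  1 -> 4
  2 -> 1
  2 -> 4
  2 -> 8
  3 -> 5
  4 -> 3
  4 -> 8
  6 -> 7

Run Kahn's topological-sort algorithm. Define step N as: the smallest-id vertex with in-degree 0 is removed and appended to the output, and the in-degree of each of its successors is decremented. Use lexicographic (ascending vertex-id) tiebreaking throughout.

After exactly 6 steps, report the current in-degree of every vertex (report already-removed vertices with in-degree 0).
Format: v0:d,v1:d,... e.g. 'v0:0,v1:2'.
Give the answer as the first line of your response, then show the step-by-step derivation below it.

v0:0,v1:0,v2:0,v3:0,v4:0,v5:0,v6:0,v7:1,v8:0

step 1: output 0; order=[0]; indeg=(0,1,0,1,2,1,0,1,2)
step 2: output 2; order=[0,2]; indeg=(0,0,0,1,1,1,0,1,1)
step 3: output 1; order=[0,2,1]; indeg=(0,0,0,1,0,1,0,1,1)
step 4: output 4; order=[0,2,1,4]; indeg=(0,0,0,0,0,1,0,1,0)
step 5: output 3; order=[0,2,1,4,3]; indeg=(0,0,0,0,0,0,0,1,0)
step 6: output 5; order=[0,2,1,4,3,5]; indeg=(0,0,0,0,0,0,0,1,0)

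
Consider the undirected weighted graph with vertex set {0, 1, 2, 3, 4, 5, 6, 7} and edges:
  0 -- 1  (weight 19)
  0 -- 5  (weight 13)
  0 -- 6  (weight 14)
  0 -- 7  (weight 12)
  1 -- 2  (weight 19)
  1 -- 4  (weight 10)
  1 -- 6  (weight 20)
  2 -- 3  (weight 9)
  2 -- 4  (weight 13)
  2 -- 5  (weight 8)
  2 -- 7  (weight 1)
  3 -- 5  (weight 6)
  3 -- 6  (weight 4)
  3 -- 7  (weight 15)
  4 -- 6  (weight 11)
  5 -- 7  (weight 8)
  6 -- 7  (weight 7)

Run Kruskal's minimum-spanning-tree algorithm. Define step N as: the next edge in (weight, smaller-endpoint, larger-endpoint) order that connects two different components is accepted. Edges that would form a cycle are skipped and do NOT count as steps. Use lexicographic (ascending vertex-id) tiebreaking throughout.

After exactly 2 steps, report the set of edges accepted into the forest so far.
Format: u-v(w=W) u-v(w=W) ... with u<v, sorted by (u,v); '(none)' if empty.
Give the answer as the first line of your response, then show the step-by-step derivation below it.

2-7(w=1) 3-6(w=4)

step 1: add edge 2-7 (w=1); MST = {2-7(w=1)}
step 2: add edge 3-6 (w=4); MST = {2-7(w=1) 3-6(w=4)}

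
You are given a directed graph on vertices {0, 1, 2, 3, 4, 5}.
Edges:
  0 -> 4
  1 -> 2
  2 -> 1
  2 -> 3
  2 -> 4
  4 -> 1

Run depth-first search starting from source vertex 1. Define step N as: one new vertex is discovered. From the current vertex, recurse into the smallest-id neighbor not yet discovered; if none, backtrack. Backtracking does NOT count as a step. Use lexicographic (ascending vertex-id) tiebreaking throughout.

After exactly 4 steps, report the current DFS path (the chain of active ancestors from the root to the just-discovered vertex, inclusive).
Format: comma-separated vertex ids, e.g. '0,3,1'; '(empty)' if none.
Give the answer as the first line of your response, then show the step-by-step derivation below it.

1,2,4

step 1: discover 1; path=1; order=1
step 2: discover 2; path=1>2; order=1,2
step 3: discover 3; path=1>2>3; order=1,2,3
step 4: discover 4; path=1>2>4; order=1,2,3,4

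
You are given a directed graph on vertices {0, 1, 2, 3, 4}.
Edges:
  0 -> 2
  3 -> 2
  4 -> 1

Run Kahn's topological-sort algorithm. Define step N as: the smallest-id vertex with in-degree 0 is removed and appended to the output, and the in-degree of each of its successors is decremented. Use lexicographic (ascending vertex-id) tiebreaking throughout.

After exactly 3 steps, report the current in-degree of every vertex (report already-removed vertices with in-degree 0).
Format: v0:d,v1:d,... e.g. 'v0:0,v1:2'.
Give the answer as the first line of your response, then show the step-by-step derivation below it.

v0:0,v1:1,v2:0,v3:0,v4:0

step 1: output 0; order=[0]; indeg=(0,1,1,0,0)
step 2: output 3; order=[0,3]; indeg=(0,1,0,0,0)
step 3: output 2; order=[0,3,2]; indeg=(0,1,0,0,0)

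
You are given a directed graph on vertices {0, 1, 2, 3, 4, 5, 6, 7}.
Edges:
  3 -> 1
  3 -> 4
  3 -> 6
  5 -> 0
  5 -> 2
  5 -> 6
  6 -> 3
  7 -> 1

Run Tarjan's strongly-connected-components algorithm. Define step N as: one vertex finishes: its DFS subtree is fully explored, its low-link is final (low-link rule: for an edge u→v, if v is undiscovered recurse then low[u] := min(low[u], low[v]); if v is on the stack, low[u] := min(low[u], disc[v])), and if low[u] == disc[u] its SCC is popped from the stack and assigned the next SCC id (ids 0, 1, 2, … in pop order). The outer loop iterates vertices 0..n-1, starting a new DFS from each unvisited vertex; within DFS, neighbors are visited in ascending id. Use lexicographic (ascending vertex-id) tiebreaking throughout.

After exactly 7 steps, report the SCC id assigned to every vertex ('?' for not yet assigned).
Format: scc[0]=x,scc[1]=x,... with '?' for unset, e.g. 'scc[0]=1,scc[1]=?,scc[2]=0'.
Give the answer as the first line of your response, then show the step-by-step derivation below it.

scc[0]=0,scc[1]=1,scc[2]=2,scc[3]=4,scc[4]=3,scc[5]=5,scc[6]=4,scc[7]=?

step 1: low=(low[0]=0,low[1]=?,low[2]=?,low[3]=?,low[4]=?,low[5]=?,low[6]=?,low[7]=?); scc=(scc[0]=0,scc[1]=?,scc[2]=?,scc[3]=?,scc[4]=?,scc[5]=?,scc[6]=?,scc[7]=?)
step 2: low=(low[0]=0,low[1]=1,low[2]=?,low[3]=?,low[4]=?,low[5]=?,low[6]=?,low[7]=?); scc=(scc[0]=0,scc[1]=1,scc[2]=?,scc[3]=?,scc[4]=?,scc[5]=?,scc[6]=?,scc[7]=?)
step 3: low=(low[0]=0,low[1]=1,low[2]=2,low[3]=?,low[4]=?,low[5]=?,low[6]=?,low[7]=?); scc=(scc[0]=0,scc[1]=1,scc[2]=2,scc[3]=?,scc[4]=?,scc[5]=?,scc[6]=?,scc[7]=?)
step 4: low=(low[0]=0,low[1]=1,low[2]=2,low[3]=3,low[4]=4,low[5]=?,low[6]=?,low[7]=?); scc=(scc[0]=0,scc[1]=1,scc[2]=2,scc[3]=?,scc[4]=3,scc[5]=?,scc[6]=?,scc[7]=?)
step 5: low=(low[0]=0,low[1]=1,low[2]=2,low[3]=3,low[4]=4,low[5]=?,low[6]=3,low[7]=?); scc=(scc[0]=0,scc[1]=1,scc[2]=2,scc[3]=?,scc[4]=3,scc[5]=?,scc[6]=?,scc[7]=?)
step 6: low=(low[0]=0,low[1]=1,low[2]=2,low[3]=3,low[4]=4,low[5]=?,low[6]=3,low[7]=?); scc=(scc[0]=0,scc[1]=1,scc[2]=2,scc[3]=4,scc[4]=3,scc[5]=?,scc[6]=4,scc[7]=?)
step 7: low=(low[0]=0,low[1]=1,low[2]=2,low[3]=3,low[4]=4,low[5]=6,low[6]=3,low[7]=?); scc=(scc[0]=0,scc[1]=1,scc[2]=2,scc[3]=4,scc[4]=3,scc[5]=5,scc[6]=4,scc[7]=?)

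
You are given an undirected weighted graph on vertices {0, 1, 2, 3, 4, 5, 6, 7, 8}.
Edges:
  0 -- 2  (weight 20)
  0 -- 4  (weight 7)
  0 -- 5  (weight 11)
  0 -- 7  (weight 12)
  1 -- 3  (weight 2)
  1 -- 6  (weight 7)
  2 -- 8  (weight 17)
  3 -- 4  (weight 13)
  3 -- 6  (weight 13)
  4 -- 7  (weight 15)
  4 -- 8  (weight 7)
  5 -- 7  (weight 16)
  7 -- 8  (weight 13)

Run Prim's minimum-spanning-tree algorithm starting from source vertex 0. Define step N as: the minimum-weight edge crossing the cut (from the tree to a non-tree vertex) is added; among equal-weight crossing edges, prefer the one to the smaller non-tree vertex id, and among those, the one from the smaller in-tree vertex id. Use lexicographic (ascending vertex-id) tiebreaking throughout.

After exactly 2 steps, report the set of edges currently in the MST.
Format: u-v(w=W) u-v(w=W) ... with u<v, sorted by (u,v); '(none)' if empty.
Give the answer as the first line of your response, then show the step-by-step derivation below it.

0-4(w=7) 4-8(w=7)

step 1: add edge 0-4 (w=7); MST = {0-4(w=7)}
step 2: add edge 4-8 (w=7); MST = {0-4(w=7) 4-8(w=7)}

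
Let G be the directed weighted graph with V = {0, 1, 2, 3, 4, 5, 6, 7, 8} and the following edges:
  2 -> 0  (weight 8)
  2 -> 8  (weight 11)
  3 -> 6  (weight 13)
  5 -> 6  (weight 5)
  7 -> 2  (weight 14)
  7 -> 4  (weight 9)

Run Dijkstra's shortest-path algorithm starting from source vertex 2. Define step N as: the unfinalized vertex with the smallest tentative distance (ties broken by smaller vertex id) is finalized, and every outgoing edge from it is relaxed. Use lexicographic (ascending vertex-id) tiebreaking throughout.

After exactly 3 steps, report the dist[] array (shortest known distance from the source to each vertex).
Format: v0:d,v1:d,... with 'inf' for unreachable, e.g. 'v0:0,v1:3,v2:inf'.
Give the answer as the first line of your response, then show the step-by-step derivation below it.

v0:8,v1:inf,v2:0,v3:inf,v4:inf,v5:inf,v6:inf,v7:inf,v8:11

step 1: dist = v0:8,v1:inf,v2:0,v3:inf,v4:inf,v5:inf,v6:inf,v7:inf,v8:11
step 2: dist = v0:8,v1:inf,v2:0,v3:inf,v4:inf,v5:inf,v6:inf,v7:inf,v8:11
step 3: dist = v0:8,v1:inf,v2:0,v3:inf,v4:inf,v5:inf,v6:inf,v7:inf,v8:11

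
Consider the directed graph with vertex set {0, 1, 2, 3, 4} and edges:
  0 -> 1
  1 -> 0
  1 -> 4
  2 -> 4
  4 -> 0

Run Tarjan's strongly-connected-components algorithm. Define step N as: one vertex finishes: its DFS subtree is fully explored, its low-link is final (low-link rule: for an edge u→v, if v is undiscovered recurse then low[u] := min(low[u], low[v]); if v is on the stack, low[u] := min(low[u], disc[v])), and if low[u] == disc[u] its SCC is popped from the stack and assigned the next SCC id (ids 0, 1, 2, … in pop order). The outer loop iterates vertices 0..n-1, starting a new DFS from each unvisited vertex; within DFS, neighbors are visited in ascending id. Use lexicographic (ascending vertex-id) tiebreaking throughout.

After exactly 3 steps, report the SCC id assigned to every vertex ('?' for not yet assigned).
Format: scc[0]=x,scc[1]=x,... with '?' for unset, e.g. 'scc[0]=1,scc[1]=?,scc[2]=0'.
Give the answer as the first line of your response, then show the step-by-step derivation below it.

scc[0]=0,scc[1]=0,scc[2]=?,scc[3]=?,scc[4]=0

step 1: low=(low[0]=0,low[1]=0,low[2]=?,low[3]=?,low[4]=0); scc=(scc[0]=?,scc[1]=?,scc[2]=?,scc[3]=?,scc[4]=?)
step 2: low=(low[0]=0,low[1]=0,low[2]=?,low[3]=?,low[4]=0); scc=(scc[0]=?,scc[1]=?,scc[2]=?,scc[3]=?,scc[4]=?)
step 3: low=(low[0]=0,low[1]=0,low[2]=?,low[3]=?,low[4]=0); scc=(scc[0]=0,scc[1]=0,scc[2]=?,scc[3]=?,scc[4]=0)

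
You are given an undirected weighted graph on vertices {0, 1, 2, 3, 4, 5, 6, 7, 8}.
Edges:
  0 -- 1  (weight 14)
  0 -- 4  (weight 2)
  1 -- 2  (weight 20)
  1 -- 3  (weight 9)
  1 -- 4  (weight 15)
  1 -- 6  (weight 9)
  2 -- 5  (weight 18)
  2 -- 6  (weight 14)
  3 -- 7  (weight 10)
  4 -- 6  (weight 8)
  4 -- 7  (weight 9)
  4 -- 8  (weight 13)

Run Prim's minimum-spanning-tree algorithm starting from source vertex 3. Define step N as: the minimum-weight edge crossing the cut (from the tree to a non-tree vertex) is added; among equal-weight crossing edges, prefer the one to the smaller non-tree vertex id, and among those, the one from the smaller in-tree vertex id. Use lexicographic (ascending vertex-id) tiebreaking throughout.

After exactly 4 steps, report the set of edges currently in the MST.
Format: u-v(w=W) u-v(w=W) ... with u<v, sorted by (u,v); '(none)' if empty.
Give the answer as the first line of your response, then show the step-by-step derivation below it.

0-4(w=2) 1-3(w=9) 1-6(w=9) 4-6(w=8)

step 1: add edge 1-3 (w=9); MST = {1-3(w=9)}
step 2: add edge 1-6 (w=9); MST = {1-3(w=9) 1-6(w=9)}
step 3: add edge 4-6 (w=8); MST = {1-3(w=9) 1-6(w=9) 4-6(w=8)}
step 4: add edge 0-4 (w=2); MST = {0-4(w=2) 1-3(w=9) 1-6(w=9) 4-6(w=8)}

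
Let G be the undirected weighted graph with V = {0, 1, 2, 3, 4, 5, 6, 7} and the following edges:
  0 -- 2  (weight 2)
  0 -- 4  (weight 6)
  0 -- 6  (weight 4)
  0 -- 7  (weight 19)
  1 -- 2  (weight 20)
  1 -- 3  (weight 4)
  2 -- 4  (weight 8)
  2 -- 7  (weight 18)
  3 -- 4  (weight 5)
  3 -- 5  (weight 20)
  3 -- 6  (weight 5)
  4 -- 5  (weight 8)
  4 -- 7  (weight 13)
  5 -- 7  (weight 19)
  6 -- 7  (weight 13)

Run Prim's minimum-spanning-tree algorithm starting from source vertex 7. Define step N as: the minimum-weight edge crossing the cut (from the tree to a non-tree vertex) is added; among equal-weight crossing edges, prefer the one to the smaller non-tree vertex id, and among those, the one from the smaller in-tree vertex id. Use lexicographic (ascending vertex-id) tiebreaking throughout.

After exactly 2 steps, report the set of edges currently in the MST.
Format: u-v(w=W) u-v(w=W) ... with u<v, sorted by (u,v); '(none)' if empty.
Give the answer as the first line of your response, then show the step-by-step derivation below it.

3-4(w=5) 4-7(w=13)

step 1: add edge 4-7 (w=13); MST = {4-7(w=13)}
step 2: add edge 3-4 (w=5); MST = {3-4(w=5) 4-7(w=13)}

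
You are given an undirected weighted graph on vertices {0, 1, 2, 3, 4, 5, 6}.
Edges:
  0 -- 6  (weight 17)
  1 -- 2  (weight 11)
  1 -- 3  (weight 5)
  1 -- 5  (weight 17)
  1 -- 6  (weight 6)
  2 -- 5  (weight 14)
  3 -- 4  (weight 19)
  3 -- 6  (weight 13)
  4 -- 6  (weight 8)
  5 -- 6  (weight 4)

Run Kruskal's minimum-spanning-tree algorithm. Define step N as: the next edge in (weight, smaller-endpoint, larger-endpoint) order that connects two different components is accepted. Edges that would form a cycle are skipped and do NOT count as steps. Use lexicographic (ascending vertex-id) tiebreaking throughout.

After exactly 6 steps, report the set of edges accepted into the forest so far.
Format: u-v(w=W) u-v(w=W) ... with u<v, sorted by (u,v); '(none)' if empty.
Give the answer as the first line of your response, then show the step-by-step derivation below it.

0-6(w=17) 1-2(w=11) 1-3(w=5) 1-6(w=6) 4-6(w=8) 5-6(w=4)

step 1: add edge 5-6 (w=4); MST = {5-6(w=4)}
step 2: add edge 1-3 (w=5); MST = {1-3(w=5) 5-6(w=4)}
step 3: add edge 1-6 (w=6); MST = {1-3(w=5) 1-6(w=6) 5-6(w=4)}
step 4: add edge 4-6 (w=8); MST = {1-3(w=5) 1-6(w=6) 4-6(w=8) 5-6(w=4)}
step 5: add edge 1-2 (w=11); MST = {1-2(w=11) 1-3(w=5) 1-6(w=6) 4-6(w=8) 5-6(w=4)}
step 6: add edge 0-6 (w=17); MST = {0-6(w=17) 1-2(w=11) 1-3(w=5) 1-6(w=6) 4-6(w=8) 5-6(w=4)}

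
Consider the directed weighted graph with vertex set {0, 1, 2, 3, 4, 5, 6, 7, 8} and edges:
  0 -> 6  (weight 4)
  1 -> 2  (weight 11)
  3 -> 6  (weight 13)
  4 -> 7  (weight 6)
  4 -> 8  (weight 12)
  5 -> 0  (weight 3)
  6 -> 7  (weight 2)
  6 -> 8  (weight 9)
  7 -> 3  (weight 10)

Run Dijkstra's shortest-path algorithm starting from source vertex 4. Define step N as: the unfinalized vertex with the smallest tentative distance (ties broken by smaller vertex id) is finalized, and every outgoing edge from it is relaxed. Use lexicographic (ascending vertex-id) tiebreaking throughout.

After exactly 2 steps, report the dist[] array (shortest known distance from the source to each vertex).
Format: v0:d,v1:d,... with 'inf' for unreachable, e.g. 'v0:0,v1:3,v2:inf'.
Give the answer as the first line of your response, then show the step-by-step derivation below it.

v0:inf,v1:inf,v2:inf,v3:16,v4:0,v5:inf,v6:inf,v7:6,v8:12

step 1: dist = v0:inf,v1:inf,v2:inf,v3:inf,v4:0,v5:inf,v6:inf,v7:6,v8:12
step 2: dist = v0:inf,v1:inf,v2:inf,v3:16,v4:0,v5:inf,v6:inf,v7:6,v8:12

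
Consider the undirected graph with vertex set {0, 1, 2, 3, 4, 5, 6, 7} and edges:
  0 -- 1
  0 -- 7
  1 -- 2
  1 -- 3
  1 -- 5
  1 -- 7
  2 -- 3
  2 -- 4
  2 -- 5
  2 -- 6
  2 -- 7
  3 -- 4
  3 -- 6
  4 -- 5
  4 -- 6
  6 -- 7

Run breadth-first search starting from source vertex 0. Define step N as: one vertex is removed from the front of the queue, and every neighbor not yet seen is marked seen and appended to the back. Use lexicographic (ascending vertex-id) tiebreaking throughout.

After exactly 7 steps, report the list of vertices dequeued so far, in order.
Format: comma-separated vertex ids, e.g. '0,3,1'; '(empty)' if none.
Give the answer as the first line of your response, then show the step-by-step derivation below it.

0,1,7,2,3,5,6

step 1: dequeue 0; queue=[1,7]; order=0
step 2: dequeue 1; queue=[7,2,3,5]; order=0,1
step 3: dequeue 7; queue=[2,3,5,6]; order=0,1,7
step 4: dequeue 2; queue=[3,5,6,4]; order=0,1,7,2
step 5: dequeue 3; queue=[5,6,4]; order=0,1,7,2,3
step 6: dequeue 5; queue=[6,4]; order=0,1,7,2,3,5
step 7: dequeue 6; queue=[4]; order=0,1,7,2,3,5,6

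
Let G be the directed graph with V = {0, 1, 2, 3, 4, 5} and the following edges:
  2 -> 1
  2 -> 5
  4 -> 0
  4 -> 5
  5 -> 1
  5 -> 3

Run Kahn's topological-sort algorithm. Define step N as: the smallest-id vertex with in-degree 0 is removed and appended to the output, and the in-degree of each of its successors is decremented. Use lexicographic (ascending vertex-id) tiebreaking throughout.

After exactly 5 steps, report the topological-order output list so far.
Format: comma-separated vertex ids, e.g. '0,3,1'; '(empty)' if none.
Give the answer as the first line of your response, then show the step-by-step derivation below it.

2,4,0,5,1

step 1: output 2; order=[2]; indeg=(1,1,0,1,0,1)
step 2: output 4; order=[2,4]; indeg=(0,1,0,1,0,0)
step 3: output 0; order=[2,4,0]; indeg=(0,1,0,1,0,0)
step 4: output 5; order=[2,4,0,5]; indeg=(0,0,0,0,0,0)
step 5: output 1; order=[2,4,0,5,1]; indeg=(0,0,0,0,0,0)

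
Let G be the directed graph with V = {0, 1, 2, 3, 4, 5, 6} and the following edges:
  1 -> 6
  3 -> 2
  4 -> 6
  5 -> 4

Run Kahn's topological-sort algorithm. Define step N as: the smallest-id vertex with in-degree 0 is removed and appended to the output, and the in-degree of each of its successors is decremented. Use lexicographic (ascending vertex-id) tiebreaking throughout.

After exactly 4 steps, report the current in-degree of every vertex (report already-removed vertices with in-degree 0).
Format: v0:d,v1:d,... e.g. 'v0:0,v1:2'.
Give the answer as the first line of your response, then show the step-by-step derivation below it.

v0:0,v1:0,v2:0,v3:0,v4:1,v5:0,v6:1

step 1: output 0; order=[0]; indeg=(0,0,1,0,1,0,2)
step 2: output 1; order=[0,1]; indeg=(0,0,1,0,1,0,1)
step 3: output 3; order=[0,1,3]; indeg=(0,0,0,0,1,0,1)
step 4: output 2; order=[0,1,3,2]; indeg=(0,0,0,0,1,0,1)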